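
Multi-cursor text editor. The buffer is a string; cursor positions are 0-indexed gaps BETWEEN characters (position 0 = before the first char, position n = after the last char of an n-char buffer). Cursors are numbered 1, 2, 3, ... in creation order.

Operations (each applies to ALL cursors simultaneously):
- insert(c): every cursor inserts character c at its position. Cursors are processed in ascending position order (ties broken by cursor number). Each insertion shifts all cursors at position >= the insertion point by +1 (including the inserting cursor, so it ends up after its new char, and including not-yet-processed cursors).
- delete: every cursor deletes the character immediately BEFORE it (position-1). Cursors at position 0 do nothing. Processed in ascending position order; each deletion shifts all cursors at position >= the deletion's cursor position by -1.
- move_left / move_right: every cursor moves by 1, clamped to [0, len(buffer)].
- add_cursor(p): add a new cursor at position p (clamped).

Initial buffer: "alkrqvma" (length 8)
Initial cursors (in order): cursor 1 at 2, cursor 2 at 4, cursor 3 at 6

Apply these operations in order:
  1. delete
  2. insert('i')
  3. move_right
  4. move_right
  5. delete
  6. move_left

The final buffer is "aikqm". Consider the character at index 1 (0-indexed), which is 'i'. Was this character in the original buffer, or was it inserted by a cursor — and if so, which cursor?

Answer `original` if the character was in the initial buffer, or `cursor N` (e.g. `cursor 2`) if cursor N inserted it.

After op 1 (delete): buffer="akqma" (len 5), cursors c1@1 c2@2 c3@3, authorship .....
After op 2 (insert('i')): buffer="aikiqima" (len 8), cursors c1@2 c2@4 c3@6, authorship .1.2.3..
After op 3 (move_right): buffer="aikiqima" (len 8), cursors c1@3 c2@5 c3@7, authorship .1.2.3..
After op 4 (move_right): buffer="aikiqima" (len 8), cursors c1@4 c2@6 c3@8, authorship .1.2.3..
After op 5 (delete): buffer="aikqm" (len 5), cursors c1@3 c2@4 c3@5, authorship .1...
After op 6 (move_left): buffer="aikqm" (len 5), cursors c1@2 c2@3 c3@4, authorship .1...
Authorship (.=original, N=cursor N): . 1 . . .
Index 1: author = 1

Answer: cursor 1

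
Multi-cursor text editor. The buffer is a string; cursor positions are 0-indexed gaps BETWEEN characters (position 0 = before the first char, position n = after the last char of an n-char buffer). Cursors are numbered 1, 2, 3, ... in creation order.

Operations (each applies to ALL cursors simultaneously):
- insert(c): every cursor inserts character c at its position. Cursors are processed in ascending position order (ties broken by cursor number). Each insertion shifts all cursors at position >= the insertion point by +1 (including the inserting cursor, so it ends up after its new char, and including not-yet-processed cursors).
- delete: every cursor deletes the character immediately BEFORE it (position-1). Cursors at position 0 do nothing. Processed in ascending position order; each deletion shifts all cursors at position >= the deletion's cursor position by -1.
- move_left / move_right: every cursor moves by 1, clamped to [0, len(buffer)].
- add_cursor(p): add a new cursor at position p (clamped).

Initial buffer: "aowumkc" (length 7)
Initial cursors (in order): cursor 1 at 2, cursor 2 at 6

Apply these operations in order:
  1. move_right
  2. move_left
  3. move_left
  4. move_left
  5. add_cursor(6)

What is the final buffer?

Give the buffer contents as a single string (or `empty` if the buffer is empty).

After op 1 (move_right): buffer="aowumkc" (len 7), cursors c1@3 c2@7, authorship .......
After op 2 (move_left): buffer="aowumkc" (len 7), cursors c1@2 c2@6, authorship .......
After op 3 (move_left): buffer="aowumkc" (len 7), cursors c1@1 c2@5, authorship .......
After op 4 (move_left): buffer="aowumkc" (len 7), cursors c1@0 c2@4, authorship .......
After op 5 (add_cursor(6)): buffer="aowumkc" (len 7), cursors c1@0 c2@4 c3@6, authorship .......

Answer: aowumkc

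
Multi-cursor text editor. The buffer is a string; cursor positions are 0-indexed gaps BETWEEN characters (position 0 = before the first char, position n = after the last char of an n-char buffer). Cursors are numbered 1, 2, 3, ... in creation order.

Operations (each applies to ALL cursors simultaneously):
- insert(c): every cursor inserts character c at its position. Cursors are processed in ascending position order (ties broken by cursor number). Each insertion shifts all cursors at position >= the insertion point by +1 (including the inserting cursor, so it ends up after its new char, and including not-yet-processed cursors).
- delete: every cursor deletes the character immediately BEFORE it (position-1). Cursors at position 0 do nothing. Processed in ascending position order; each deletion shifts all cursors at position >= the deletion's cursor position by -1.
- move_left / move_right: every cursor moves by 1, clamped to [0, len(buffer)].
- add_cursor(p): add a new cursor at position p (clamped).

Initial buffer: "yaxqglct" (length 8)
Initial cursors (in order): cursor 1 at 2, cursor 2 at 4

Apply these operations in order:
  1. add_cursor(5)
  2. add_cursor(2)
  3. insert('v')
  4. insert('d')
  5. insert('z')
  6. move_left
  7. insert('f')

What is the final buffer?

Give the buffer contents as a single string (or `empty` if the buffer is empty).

Answer: yavvddzffzxqvdfzgvdfzlct

Derivation:
After op 1 (add_cursor(5)): buffer="yaxqglct" (len 8), cursors c1@2 c2@4 c3@5, authorship ........
After op 2 (add_cursor(2)): buffer="yaxqglct" (len 8), cursors c1@2 c4@2 c2@4 c3@5, authorship ........
After op 3 (insert('v')): buffer="yavvxqvgvlct" (len 12), cursors c1@4 c4@4 c2@7 c3@9, authorship ..14..2.3...
After op 4 (insert('d')): buffer="yavvddxqvdgvdlct" (len 16), cursors c1@6 c4@6 c2@10 c3@13, authorship ..1414..22.33...
After op 5 (insert('z')): buffer="yavvddzzxqvdzgvdzlct" (len 20), cursors c1@8 c4@8 c2@13 c3@17, authorship ..141414..222.333...
After op 6 (move_left): buffer="yavvddzzxqvdzgvdzlct" (len 20), cursors c1@7 c4@7 c2@12 c3@16, authorship ..141414..222.333...
After op 7 (insert('f')): buffer="yavvddzffzxqvdfzgvdfzlct" (len 24), cursors c1@9 c4@9 c2@15 c3@20, authorship ..14141144..2222.3333...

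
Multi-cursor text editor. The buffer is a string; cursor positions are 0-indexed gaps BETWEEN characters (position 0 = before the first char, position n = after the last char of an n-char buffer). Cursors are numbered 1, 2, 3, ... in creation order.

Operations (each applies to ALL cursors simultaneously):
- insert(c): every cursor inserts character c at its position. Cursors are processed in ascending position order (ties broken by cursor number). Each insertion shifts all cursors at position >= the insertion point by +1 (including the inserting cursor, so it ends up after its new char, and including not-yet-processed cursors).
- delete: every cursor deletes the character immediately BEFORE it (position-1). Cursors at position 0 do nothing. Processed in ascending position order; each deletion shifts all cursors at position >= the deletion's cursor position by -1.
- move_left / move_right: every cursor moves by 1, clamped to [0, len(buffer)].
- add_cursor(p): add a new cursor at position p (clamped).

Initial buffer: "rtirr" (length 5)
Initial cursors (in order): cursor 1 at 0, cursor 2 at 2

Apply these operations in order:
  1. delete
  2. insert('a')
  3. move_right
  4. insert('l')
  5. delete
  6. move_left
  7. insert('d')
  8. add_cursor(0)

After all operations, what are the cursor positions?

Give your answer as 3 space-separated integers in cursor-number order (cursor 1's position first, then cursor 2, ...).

After op 1 (delete): buffer="rirr" (len 4), cursors c1@0 c2@1, authorship ....
After op 2 (insert('a')): buffer="arairr" (len 6), cursors c1@1 c2@3, authorship 1.2...
After op 3 (move_right): buffer="arairr" (len 6), cursors c1@2 c2@4, authorship 1.2...
After op 4 (insert('l')): buffer="arlailrr" (len 8), cursors c1@3 c2@6, authorship 1.12.2..
After op 5 (delete): buffer="arairr" (len 6), cursors c1@2 c2@4, authorship 1.2...
After op 6 (move_left): buffer="arairr" (len 6), cursors c1@1 c2@3, authorship 1.2...
After op 7 (insert('d')): buffer="adradirr" (len 8), cursors c1@2 c2@5, authorship 11.22...
After op 8 (add_cursor(0)): buffer="adradirr" (len 8), cursors c3@0 c1@2 c2@5, authorship 11.22...

Answer: 2 5 0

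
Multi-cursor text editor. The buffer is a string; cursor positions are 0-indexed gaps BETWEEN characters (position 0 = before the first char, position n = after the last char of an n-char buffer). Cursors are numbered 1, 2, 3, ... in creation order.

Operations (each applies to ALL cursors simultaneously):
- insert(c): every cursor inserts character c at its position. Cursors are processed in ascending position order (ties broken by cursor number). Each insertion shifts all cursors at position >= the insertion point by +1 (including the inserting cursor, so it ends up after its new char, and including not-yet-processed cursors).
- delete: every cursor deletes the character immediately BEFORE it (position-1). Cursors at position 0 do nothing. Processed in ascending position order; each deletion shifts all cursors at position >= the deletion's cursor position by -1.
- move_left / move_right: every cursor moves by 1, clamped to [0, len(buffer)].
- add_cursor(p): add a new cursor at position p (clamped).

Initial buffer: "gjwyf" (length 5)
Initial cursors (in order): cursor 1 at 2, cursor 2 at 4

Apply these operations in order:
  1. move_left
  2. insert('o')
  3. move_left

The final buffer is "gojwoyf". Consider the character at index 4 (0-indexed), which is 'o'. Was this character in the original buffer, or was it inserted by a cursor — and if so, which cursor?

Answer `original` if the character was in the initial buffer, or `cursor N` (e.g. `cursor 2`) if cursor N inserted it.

After op 1 (move_left): buffer="gjwyf" (len 5), cursors c1@1 c2@3, authorship .....
After op 2 (insert('o')): buffer="gojwoyf" (len 7), cursors c1@2 c2@5, authorship .1..2..
After op 3 (move_left): buffer="gojwoyf" (len 7), cursors c1@1 c2@4, authorship .1..2..
Authorship (.=original, N=cursor N): . 1 . . 2 . .
Index 4: author = 2

Answer: cursor 2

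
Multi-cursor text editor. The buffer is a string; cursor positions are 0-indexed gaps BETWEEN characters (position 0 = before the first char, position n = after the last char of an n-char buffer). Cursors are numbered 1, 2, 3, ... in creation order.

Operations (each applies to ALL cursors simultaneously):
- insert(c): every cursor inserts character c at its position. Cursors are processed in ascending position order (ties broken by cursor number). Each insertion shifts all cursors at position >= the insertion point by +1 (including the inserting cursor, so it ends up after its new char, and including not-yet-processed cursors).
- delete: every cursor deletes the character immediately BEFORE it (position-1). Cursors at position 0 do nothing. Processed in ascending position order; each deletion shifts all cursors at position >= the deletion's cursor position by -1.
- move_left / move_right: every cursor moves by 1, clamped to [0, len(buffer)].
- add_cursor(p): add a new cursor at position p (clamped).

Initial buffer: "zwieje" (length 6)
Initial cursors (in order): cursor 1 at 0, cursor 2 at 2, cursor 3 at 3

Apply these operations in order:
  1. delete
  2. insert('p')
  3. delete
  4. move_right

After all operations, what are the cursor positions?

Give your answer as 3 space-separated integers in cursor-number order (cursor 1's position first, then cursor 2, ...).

After op 1 (delete): buffer="zeje" (len 4), cursors c1@0 c2@1 c3@1, authorship ....
After op 2 (insert('p')): buffer="pzppeje" (len 7), cursors c1@1 c2@4 c3@4, authorship 1.23...
After op 3 (delete): buffer="zeje" (len 4), cursors c1@0 c2@1 c3@1, authorship ....
After op 4 (move_right): buffer="zeje" (len 4), cursors c1@1 c2@2 c3@2, authorship ....

Answer: 1 2 2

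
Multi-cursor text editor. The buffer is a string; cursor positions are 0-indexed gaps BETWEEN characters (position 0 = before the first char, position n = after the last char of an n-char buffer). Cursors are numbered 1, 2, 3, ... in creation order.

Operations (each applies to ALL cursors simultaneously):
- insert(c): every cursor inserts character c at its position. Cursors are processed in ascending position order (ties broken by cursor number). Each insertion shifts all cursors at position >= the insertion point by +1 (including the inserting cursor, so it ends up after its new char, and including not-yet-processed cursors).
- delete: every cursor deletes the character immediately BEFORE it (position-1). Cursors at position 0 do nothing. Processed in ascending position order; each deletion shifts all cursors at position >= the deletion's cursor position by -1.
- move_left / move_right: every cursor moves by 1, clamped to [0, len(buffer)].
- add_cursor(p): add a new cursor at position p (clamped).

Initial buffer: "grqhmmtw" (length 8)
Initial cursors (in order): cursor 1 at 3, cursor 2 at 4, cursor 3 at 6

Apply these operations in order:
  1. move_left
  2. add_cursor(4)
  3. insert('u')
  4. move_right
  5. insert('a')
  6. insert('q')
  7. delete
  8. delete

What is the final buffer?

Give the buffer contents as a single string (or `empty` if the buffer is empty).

After op 1 (move_left): buffer="grqhmmtw" (len 8), cursors c1@2 c2@3 c3@5, authorship ........
After op 2 (add_cursor(4)): buffer="grqhmmtw" (len 8), cursors c1@2 c2@3 c4@4 c3@5, authorship ........
After op 3 (insert('u')): buffer="gruquhumumtw" (len 12), cursors c1@3 c2@5 c4@7 c3@9, authorship ..1.2.4.3...
After op 4 (move_right): buffer="gruquhumumtw" (len 12), cursors c1@4 c2@6 c4@8 c3@10, authorship ..1.2.4.3...
After op 5 (insert('a')): buffer="gruqauhaumaumatw" (len 16), cursors c1@5 c2@8 c4@11 c3@14, authorship ..1.12.24.43.3..
After op 6 (insert('q')): buffer="gruqaquhaqumaqumaqtw" (len 20), cursors c1@6 c2@10 c4@14 c3@18, authorship ..1.112.224.443.33..
After op 7 (delete): buffer="gruqauhaumaumatw" (len 16), cursors c1@5 c2@8 c4@11 c3@14, authorship ..1.12.24.43.3..
After op 8 (delete): buffer="gruquhumumtw" (len 12), cursors c1@4 c2@6 c4@8 c3@10, authorship ..1.2.4.3...

Answer: gruquhumumtw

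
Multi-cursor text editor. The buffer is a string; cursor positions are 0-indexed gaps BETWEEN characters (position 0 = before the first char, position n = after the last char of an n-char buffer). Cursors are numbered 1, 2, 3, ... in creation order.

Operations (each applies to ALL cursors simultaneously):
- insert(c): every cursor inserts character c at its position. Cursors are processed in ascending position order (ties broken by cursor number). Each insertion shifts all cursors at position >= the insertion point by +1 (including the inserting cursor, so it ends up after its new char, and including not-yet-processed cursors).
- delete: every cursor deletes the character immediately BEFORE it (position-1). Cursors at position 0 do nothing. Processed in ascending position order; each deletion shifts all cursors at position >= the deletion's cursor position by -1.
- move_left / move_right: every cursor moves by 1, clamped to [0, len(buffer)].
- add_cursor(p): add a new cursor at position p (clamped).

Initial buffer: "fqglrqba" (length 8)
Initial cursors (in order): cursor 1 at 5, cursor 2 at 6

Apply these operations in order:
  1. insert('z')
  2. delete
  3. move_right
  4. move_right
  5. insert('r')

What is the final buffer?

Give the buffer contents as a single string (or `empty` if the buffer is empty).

Answer: fqglrqbrar

Derivation:
After op 1 (insert('z')): buffer="fqglrzqzba" (len 10), cursors c1@6 c2@8, authorship .....1.2..
After op 2 (delete): buffer="fqglrqba" (len 8), cursors c1@5 c2@6, authorship ........
After op 3 (move_right): buffer="fqglrqba" (len 8), cursors c1@6 c2@7, authorship ........
After op 4 (move_right): buffer="fqglrqba" (len 8), cursors c1@7 c2@8, authorship ........
After op 5 (insert('r')): buffer="fqglrqbrar" (len 10), cursors c1@8 c2@10, authorship .......1.2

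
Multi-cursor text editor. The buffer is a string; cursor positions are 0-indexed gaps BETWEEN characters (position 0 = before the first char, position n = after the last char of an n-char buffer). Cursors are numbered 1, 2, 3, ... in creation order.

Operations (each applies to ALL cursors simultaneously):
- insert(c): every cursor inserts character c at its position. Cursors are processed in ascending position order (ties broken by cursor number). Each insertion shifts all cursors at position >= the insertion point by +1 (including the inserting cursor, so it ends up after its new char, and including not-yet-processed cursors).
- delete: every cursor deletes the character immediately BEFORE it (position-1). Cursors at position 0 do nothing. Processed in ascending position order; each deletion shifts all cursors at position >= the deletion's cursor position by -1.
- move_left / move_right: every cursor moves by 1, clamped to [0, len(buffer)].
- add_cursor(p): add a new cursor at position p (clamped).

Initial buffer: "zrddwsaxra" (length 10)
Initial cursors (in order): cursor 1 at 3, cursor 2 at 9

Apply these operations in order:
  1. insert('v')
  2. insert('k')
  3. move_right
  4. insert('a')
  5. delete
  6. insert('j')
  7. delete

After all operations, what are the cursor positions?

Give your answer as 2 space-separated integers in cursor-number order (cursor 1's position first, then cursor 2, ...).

After op 1 (insert('v')): buffer="zrdvdwsaxrva" (len 12), cursors c1@4 c2@11, authorship ...1......2.
After op 2 (insert('k')): buffer="zrdvkdwsaxrvka" (len 14), cursors c1@5 c2@13, authorship ...11......22.
After op 3 (move_right): buffer="zrdvkdwsaxrvka" (len 14), cursors c1@6 c2@14, authorship ...11......22.
After op 4 (insert('a')): buffer="zrdvkdawsaxrvkaa" (len 16), cursors c1@7 c2@16, authorship ...11.1.....22.2
After op 5 (delete): buffer="zrdvkdwsaxrvka" (len 14), cursors c1@6 c2@14, authorship ...11......22.
After op 6 (insert('j')): buffer="zrdvkdjwsaxrvkaj" (len 16), cursors c1@7 c2@16, authorship ...11.1.....22.2
After op 7 (delete): buffer="zrdvkdwsaxrvka" (len 14), cursors c1@6 c2@14, authorship ...11......22.

Answer: 6 14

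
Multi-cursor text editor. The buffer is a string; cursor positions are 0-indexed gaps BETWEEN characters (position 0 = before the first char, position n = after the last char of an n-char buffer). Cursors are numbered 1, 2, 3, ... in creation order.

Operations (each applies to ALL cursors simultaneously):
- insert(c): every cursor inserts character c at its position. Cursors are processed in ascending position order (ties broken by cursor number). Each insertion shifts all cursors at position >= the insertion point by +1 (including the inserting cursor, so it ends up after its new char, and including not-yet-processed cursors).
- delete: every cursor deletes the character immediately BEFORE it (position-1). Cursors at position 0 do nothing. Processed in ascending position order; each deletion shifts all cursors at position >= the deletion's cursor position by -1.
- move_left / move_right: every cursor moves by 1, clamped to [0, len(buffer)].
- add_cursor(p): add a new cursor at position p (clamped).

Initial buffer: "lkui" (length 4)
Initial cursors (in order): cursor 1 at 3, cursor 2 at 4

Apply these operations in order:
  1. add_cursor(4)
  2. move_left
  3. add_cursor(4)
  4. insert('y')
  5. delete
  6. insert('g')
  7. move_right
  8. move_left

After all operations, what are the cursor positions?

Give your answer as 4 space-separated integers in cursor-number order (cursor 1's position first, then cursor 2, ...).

After op 1 (add_cursor(4)): buffer="lkui" (len 4), cursors c1@3 c2@4 c3@4, authorship ....
After op 2 (move_left): buffer="lkui" (len 4), cursors c1@2 c2@3 c3@3, authorship ....
After op 3 (add_cursor(4)): buffer="lkui" (len 4), cursors c1@2 c2@3 c3@3 c4@4, authorship ....
After op 4 (insert('y')): buffer="lkyuyyiy" (len 8), cursors c1@3 c2@6 c3@6 c4@8, authorship ..1.23.4
After op 5 (delete): buffer="lkui" (len 4), cursors c1@2 c2@3 c3@3 c4@4, authorship ....
After op 6 (insert('g')): buffer="lkguggig" (len 8), cursors c1@3 c2@6 c3@6 c4@8, authorship ..1.23.4
After op 7 (move_right): buffer="lkguggig" (len 8), cursors c1@4 c2@7 c3@7 c4@8, authorship ..1.23.4
After op 8 (move_left): buffer="lkguggig" (len 8), cursors c1@3 c2@6 c3@6 c4@7, authorship ..1.23.4

Answer: 3 6 6 7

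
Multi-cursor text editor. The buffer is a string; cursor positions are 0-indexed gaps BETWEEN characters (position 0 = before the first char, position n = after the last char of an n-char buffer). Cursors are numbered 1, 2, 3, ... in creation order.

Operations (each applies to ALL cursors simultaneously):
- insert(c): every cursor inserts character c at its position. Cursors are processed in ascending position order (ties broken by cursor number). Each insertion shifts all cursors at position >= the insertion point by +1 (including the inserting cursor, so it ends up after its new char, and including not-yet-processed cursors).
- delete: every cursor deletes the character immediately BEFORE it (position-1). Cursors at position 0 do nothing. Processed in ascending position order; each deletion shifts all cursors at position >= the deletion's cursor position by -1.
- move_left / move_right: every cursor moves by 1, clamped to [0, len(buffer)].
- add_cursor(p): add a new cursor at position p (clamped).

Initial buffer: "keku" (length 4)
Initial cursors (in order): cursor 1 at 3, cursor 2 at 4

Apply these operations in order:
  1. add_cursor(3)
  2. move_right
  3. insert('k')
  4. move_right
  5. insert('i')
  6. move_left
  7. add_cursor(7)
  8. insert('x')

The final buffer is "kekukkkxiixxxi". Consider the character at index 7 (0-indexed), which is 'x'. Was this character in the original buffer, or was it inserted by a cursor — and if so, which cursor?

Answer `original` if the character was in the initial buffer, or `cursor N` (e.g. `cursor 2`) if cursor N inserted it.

After op 1 (add_cursor(3)): buffer="keku" (len 4), cursors c1@3 c3@3 c2@4, authorship ....
After op 2 (move_right): buffer="keku" (len 4), cursors c1@4 c2@4 c3@4, authorship ....
After op 3 (insert('k')): buffer="kekukkk" (len 7), cursors c1@7 c2@7 c3@7, authorship ....123
After op 4 (move_right): buffer="kekukkk" (len 7), cursors c1@7 c2@7 c3@7, authorship ....123
After op 5 (insert('i')): buffer="kekukkkiii" (len 10), cursors c1@10 c2@10 c3@10, authorship ....123123
After op 6 (move_left): buffer="kekukkkiii" (len 10), cursors c1@9 c2@9 c3@9, authorship ....123123
After op 7 (add_cursor(7)): buffer="kekukkkiii" (len 10), cursors c4@7 c1@9 c2@9 c3@9, authorship ....123123
After op 8 (insert('x')): buffer="kekukkkxiixxxi" (len 14), cursors c4@8 c1@13 c2@13 c3@13, authorship ....1234121233
Authorship (.=original, N=cursor N): . . . . 1 2 3 4 1 2 1 2 3 3
Index 7: author = 4

Answer: cursor 4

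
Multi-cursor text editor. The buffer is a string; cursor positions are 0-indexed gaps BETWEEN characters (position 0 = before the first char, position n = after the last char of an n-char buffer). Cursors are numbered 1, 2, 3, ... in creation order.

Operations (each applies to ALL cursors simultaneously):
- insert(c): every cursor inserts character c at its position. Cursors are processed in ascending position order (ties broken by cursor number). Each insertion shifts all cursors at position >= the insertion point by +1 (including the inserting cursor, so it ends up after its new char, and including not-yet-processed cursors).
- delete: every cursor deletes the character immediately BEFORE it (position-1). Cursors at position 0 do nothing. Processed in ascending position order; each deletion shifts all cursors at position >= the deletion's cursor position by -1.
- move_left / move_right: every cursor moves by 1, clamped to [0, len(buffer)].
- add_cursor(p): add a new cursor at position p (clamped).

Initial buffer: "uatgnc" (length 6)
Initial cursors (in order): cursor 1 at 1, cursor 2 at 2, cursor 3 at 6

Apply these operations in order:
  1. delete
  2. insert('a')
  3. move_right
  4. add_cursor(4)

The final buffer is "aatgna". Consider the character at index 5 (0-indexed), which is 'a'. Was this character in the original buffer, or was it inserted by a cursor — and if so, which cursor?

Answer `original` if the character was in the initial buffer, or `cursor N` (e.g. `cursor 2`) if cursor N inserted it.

After op 1 (delete): buffer="tgn" (len 3), cursors c1@0 c2@0 c3@3, authorship ...
After op 2 (insert('a')): buffer="aatgna" (len 6), cursors c1@2 c2@2 c3@6, authorship 12...3
After op 3 (move_right): buffer="aatgna" (len 6), cursors c1@3 c2@3 c3@6, authorship 12...3
After op 4 (add_cursor(4)): buffer="aatgna" (len 6), cursors c1@3 c2@3 c4@4 c3@6, authorship 12...3
Authorship (.=original, N=cursor N): 1 2 . . . 3
Index 5: author = 3

Answer: cursor 3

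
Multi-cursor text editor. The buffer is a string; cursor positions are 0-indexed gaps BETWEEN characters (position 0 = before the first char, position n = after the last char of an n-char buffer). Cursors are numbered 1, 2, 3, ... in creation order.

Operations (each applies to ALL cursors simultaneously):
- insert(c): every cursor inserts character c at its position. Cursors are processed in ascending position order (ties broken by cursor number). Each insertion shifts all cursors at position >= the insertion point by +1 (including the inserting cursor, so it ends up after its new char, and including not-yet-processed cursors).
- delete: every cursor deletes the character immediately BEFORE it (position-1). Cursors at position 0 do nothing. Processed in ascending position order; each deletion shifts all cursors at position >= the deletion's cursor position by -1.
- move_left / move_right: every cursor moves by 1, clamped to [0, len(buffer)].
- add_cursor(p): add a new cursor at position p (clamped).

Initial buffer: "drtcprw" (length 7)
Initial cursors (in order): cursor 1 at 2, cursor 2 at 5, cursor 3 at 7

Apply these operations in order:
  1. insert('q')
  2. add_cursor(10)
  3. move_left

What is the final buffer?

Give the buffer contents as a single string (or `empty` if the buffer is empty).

Answer: drqtcpqrwq

Derivation:
After op 1 (insert('q')): buffer="drqtcpqrwq" (len 10), cursors c1@3 c2@7 c3@10, authorship ..1...2..3
After op 2 (add_cursor(10)): buffer="drqtcpqrwq" (len 10), cursors c1@3 c2@7 c3@10 c4@10, authorship ..1...2..3
After op 3 (move_left): buffer="drqtcpqrwq" (len 10), cursors c1@2 c2@6 c3@9 c4@9, authorship ..1...2..3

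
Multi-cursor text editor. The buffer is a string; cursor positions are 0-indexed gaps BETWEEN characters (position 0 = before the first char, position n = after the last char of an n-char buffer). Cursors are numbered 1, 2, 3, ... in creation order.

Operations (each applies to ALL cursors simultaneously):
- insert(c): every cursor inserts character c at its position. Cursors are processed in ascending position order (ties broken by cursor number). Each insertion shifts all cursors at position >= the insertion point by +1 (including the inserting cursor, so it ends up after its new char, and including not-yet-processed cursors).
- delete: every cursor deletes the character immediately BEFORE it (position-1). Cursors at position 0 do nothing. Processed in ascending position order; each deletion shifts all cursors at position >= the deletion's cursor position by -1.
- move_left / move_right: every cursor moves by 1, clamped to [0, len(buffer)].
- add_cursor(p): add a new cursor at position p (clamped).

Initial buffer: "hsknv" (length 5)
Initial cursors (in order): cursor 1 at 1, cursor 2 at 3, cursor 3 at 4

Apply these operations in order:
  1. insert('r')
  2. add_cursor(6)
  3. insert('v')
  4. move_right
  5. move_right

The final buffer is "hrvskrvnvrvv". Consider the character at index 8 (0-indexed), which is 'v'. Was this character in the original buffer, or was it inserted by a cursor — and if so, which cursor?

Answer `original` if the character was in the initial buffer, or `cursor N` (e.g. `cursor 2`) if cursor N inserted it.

Answer: cursor 4

Derivation:
After op 1 (insert('r')): buffer="hrskrnrv" (len 8), cursors c1@2 c2@5 c3@7, authorship .1..2.3.
After op 2 (add_cursor(6)): buffer="hrskrnrv" (len 8), cursors c1@2 c2@5 c4@6 c3@7, authorship .1..2.3.
After op 3 (insert('v')): buffer="hrvskrvnvrvv" (len 12), cursors c1@3 c2@7 c4@9 c3@11, authorship .11..22.433.
After op 4 (move_right): buffer="hrvskrvnvrvv" (len 12), cursors c1@4 c2@8 c4@10 c3@12, authorship .11..22.433.
After op 5 (move_right): buffer="hrvskrvnvrvv" (len 12), cursors c1@5 c2@9 c4@11 c3@12, authorship .11..22.433.
Authorship (.=original, N=cursor N): . 1 1 . . 2 2 . 4 3 3 .
Index 8: author = 4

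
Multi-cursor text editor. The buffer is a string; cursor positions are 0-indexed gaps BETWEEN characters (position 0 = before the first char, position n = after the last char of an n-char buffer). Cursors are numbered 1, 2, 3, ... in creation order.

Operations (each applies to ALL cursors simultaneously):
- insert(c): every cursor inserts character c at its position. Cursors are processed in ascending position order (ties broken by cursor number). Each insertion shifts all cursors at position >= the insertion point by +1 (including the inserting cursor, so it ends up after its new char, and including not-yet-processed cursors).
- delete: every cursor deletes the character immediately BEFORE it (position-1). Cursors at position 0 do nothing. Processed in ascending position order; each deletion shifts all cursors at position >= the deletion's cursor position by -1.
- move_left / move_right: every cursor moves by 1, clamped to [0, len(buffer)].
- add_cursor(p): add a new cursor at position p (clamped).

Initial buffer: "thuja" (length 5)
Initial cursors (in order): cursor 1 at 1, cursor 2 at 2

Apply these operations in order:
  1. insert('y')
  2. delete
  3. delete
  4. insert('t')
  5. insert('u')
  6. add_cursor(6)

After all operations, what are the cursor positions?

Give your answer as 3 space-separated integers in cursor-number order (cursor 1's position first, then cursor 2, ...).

After op 1 (insert('y')): buffer="tyhyuja" (len 7), cursors c1@2 c2@4, authorship .1.2...
After op 2 (delete): buffer="thuja" (len 5), cursors c1@1 c2@2, authorship .....
After op 3 (delete): buffer="uja" (len 3), cursors c1@0 c2@0, authorship ...
After op 4 (insert('t')): buffer="ttuja" (len 5), cursors c1@2 c2@2, authorship 12...
After op 5 (insert('u')): buffer="ttuuuja" (len 7), cursors c1@4 c2@4, authorship 1212...
After op 6 (add_cursor(6)): buffer="ttuuuja" (len 7), cursors c1@4 c2@4 c3@6, authorship 1212...

Answer: 4 4 6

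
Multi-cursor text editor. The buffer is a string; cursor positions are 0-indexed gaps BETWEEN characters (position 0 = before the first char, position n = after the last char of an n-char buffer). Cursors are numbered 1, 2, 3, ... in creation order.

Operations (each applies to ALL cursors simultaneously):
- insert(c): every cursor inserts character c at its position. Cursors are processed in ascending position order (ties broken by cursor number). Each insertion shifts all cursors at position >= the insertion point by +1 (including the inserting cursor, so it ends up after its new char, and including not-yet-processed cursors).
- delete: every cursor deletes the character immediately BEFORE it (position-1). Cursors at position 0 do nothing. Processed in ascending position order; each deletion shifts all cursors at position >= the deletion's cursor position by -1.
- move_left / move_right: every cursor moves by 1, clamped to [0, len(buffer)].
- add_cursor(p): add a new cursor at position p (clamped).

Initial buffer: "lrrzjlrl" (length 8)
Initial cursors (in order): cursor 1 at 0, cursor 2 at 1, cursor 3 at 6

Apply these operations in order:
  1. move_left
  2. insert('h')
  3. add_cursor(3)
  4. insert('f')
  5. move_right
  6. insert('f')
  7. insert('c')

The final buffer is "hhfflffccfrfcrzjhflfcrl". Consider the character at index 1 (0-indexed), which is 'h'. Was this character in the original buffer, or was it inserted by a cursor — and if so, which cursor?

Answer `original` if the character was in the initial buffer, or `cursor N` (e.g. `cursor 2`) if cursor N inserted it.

After op 1 (move_left): buffer="lrrzjlrl" (len 8), cursors c1@0 c2@0 c3@5, authorship ........
After op 2 (insert('h')): buffer="hhlrrzjhlrl" (len 11), cursors c1@2 c2@2 c3@8, authorship 12.....3...
After op 3 (add_cursor(3)): buffer="hhlrrzjhlrl" (len 11), cursors c1@2 c2@2 c4@3 c3@8, authorship 12.....3...
After op 4 (insert('f')): buffer="hhfflfrrzjhflrl" (len 15), cursors c1@4 c2@4 c4@6 c3@12, authorship 1212.4....33...
After op 5 (move_right): buffer="hhfflfrrzjhflrl" (len 15), cursors c1@5 c2@5 c4@7 c3@13, authorship 1212.4....33...
After op 6 (insert('f')): buffer="hhfflfffrfrzjhflfrl" (len 19), cursors c1@7 c2@7 c4@10 c3@17, authorship 1212.124.4...33.3..
After op 7 (insert('c')): buffer="hhfflffccfrfcrzjhflfcrl" (len 23), cursors c1@9 c2@9 c4@13 c3@21, authorship 1212.12124.44...33.33..
Authorship (.=original, N=cursor N): 1 2 1 2 . 1 2 1 2 4 . 4 4 . . . 3 3 . 3 3 . .
Index 1: author = 2

Answer: cursor 2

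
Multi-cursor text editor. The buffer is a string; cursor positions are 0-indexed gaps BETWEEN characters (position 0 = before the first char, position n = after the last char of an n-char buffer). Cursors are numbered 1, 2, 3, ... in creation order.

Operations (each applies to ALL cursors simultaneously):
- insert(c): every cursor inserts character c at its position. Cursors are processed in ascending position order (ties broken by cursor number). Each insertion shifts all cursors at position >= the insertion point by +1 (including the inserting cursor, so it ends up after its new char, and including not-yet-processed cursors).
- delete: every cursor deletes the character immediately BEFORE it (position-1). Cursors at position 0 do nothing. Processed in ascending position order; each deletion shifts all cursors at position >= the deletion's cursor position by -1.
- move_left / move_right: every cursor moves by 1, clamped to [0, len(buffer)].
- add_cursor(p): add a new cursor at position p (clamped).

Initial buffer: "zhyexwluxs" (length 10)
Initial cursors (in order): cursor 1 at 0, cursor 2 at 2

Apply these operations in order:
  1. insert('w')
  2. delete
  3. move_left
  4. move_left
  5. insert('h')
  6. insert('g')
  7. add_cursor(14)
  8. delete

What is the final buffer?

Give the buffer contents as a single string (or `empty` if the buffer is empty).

Answer: hhzhyexwlux

Derivation:
After op 1 (insert('w')): buffer="wzhwyexwluxs" (len 12), cursors c1@1 c2@4, authorship 1..2........
After op 2 (delete): buffer="zhyexwluxs" (len 10), cursors c1@0 c2@2, authorship ..........
After op 3 (move_left): buffer="zhyexwluxs" (len 10), cursors c1@0 c2@1, authorship ..........
After op 4 (move_left): buffer="zhyexwluxs" (len 10), cursors c1@0 c2@0, authorship ..........
After op 5 (insert('h')): buffer="hhzhyexwluxs" (len 12), cursors c1@2 c2@2, authorship 12..........
After op 6 (insert('g')): buffer="hhggzhyexwluxs" (len 14), cursors c1@4 c2@4, authorship 1212..........
After op 7 (add_cursor(14)): buffer="hhggzhyexwluxs" (len 14), cursors c1@4 c2@4 c3@14, authorship 1212..........
After op 8 (delete): buffer="hhzhyexwlux" (len 11), cursors c1@2 c2@2 c3@11, authorship 12.........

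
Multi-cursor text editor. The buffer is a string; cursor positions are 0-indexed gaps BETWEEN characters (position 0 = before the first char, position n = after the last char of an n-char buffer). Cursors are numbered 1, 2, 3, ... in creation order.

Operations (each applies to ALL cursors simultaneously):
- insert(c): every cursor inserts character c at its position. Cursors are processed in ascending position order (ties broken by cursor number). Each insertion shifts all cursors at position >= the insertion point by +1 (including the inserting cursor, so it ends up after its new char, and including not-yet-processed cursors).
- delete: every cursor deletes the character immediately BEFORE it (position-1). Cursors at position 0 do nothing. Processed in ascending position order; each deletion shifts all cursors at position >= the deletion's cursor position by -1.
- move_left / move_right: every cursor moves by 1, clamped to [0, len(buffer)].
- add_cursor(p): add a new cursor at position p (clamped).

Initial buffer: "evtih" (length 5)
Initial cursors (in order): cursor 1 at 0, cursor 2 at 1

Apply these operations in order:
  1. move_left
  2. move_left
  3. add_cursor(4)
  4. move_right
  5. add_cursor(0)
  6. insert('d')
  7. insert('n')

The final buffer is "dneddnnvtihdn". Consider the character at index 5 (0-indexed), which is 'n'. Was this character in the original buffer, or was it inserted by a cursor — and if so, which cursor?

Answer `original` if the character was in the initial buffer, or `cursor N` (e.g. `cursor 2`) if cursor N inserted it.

After op 1 (move_left): buffer="evtih" (len 5), cursors c1@0 c2@0, authorship .....
After op 2 (move_left): buffer="evtih" (len 5), cursors c1@0 c2@0, authorship .....
After op 3 (add_cursor(4)): buffer="evtih" (len 5), cursors c1@0 c2@0 c3@4, authorship .....
After op 4 (move_right): buffer="evtih" (len 5), cursors c1@1 c2@1 c3@5, authorship .....
After op 5 (add_cursor(0)): buffer="evtih" (len 5), cursors c4@0 c1@1 c2@1 c3@5, authorship .....
After op 6 (insert('d')): buffer="deddvtihd" (len 9), cursors c4@1 c1@4 c2@4 c3@9, authorship 4.12....3
After op 7 (insert('n')): buffer="dneddnnvtihdn" (len 13), cursors c4@2 c1@7 c2@7 c3@13, authorship 44.1212....33
Authorship (.=original, N=cursor N): 4 4 . 1 2 1 2 . . . . 3 3
Index 5: author = 1

Answer: cursor 1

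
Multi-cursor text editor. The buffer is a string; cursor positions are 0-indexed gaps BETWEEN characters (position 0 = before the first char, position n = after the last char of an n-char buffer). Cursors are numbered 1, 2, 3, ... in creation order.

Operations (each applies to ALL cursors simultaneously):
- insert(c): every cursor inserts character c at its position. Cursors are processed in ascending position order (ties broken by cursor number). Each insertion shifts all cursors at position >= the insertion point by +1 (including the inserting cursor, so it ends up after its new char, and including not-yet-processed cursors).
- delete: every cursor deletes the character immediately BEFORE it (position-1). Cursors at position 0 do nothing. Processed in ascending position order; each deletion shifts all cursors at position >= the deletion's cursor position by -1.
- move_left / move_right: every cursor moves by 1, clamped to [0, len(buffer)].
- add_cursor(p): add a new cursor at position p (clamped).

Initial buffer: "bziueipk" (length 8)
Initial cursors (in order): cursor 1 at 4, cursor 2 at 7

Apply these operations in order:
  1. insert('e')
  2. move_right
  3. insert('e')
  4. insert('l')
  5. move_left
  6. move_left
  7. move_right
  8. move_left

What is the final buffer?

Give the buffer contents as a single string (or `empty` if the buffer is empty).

After op 1 (insert('e')): buffer="bziueeipek" (len 10), cursors c1@5 c2@9, authorship ....1...2.
After op 2 (move_right): buffer="bziueeipek" (len 10), cursors c1@6 c2@10, authorship ....1...2.
After op 3 (insert('e')): buffer="bziueeeipeke" (len 12), cursors c1@7 c2@12, authorship ....1.1..2.2
After op 4 (insert('l')): buffer="bziueeelipekel" (len 14), cursors c1@8 c2@14, authorship ....1.11..2.22
After op 5 (move_left): buffer="bziueeelipekel" (len 14), cursors c1@7 c2@13, authorship ....1.11..2.22
After op 6 (move_left): buffer="bziueeelipekel" (len 14), cursors c1@6 c2@12, authorship ....1.11..2.22
After op 7 (move_right): buffer="bziueeelipekel" (len 14), cursors c1@7 c2@13, authorship ....1.11..2.22
After op 8 (move_left): buffer="bziueeelipekel" (len 14), cursors c1@6 c2@12, authorship ....1.11..2.22

Answer: bziueeelipekel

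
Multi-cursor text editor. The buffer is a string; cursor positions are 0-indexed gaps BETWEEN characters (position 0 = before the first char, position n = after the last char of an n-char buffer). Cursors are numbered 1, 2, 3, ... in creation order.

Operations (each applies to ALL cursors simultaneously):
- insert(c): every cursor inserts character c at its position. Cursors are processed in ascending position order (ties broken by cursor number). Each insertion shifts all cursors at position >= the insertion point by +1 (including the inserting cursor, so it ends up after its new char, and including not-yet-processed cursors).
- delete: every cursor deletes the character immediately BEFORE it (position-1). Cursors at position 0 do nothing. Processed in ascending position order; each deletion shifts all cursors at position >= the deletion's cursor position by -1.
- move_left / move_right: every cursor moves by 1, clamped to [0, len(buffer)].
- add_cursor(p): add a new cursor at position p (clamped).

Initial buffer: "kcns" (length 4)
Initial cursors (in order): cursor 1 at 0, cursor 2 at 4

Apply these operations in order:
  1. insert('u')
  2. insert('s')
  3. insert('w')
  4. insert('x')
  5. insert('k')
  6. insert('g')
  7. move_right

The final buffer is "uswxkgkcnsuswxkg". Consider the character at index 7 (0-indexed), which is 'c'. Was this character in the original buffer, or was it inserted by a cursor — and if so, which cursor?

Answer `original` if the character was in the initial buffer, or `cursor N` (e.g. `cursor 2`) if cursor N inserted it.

After op 1 (insert('u')): buffer="ukcnsu" (len 6), cursors c1@1 c2@6, authorship 1....2
After op 2 (insert('s')): buffer="uskcnsus" (len 8), cursors c1@2 c2@8, authorship 11....22
After op 3 (insert('w')): buffer="uswkcnsusw" (len 10), cursors c1@3 c2@10, authorship 111....222
After op 4 (insert('x')): buffer="uswxkcnsuswx" (len 12), cursors c1@4 c2@12, authorship 1111....2222
After op 5 (insert('k')): buffer="uswxkkcnsuswxk" (len 14), cursors c1@5 c2@14, authorship 11111....22222
After op 6 (insert('g')): buffer="uswxkgkcnsuswxkg" (len 16), cursors c1@6 c2@16, authorship 111111....222222
After op 7 (move_right): buffer="uswxkgkcnsuswxkg" (len 16), cursors c1@7 c2@16, authorship 111111....222222
Authorship (.=original, N=cursor N): 1 1 1 1 1 1 . . . . 2 2 2 2 2 2
Index 7: author = original

Answer: original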